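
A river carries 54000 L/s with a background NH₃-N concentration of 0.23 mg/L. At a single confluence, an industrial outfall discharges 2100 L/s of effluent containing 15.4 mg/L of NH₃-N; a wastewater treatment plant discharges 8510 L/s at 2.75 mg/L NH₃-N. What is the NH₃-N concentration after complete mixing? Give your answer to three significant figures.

Mass balance: C = (54000·0.2300 + 2100·15.40 + 8510·2.750) / 64610 = 68160/64610 = 1.055 mg/L.

1.05 mg/L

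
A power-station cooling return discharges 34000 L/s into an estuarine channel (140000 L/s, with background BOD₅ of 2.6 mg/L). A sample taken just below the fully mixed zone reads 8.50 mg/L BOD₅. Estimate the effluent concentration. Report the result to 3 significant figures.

32.8 mg/L

Mass balance: 140000·2.600 + 34000·Cₑ = 174000·8.500
→ Cₑ = (174000·8.500 − 140000·2.600) / 34000 = 32.79 mg/L.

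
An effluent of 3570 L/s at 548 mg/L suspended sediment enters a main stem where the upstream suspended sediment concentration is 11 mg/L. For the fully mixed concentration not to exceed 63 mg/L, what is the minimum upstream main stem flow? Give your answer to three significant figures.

Set C_mix = 63: (Q·11.00 + 3570·548.0) / (Q + 3570) = 63
→ Q = 3570·(548.0 − 63)/(63 − 11.00) = 33300 L/s.

33300 L/s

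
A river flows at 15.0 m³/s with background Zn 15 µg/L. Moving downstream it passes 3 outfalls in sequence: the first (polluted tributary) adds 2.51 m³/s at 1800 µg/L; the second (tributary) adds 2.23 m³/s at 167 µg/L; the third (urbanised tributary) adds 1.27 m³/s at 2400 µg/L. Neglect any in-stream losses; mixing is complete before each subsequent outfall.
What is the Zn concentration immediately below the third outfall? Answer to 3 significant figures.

After outfall 1: Q = 15.00 + 2.510 = 17.51 m³/s; C = (15.00·15.00 + 2.510·1800)/17.51 = 270.9 µg/L.
After outfall 2: Q = 17.51 + 2.230 = 19.74 m³/s; C = (17.51·270.9 + 2.230·167.0)/19.74 = 259.1 µg/L.
After outfall 3: Q = 19.74 + 1.270 = 21.01 m³/s; C = (19.74·259.1 + 1.270·2400)/21.01 = 388.5 µg/L.

389 µg/L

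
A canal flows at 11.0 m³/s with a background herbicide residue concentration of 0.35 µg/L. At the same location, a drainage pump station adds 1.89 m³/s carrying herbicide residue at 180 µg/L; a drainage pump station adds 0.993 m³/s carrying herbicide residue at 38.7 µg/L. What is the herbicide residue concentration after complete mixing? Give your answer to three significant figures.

27.6 µg/L

Mixed concentration C = ΣQC/ΣQ = (11.00·0.3500 + 1.890·180.0 + 0.9930·38.70) / 13.88 = 382.5/13.88 = 27.55 µg/L.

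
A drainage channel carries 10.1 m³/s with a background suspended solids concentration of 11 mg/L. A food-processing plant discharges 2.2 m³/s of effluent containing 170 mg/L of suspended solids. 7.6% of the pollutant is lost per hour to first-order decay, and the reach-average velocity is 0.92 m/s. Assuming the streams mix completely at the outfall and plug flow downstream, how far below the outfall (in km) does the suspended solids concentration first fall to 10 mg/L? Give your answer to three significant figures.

57.5 km

Flow-weighted average: C = (10.10·11.00 + 2.200·170.0) / 12.30 = 485.1/12.30 = 39.44 mg/L.
7.6%/h lost → k = −ln(1 − 0.076) = 0.07904 h⁻¹.
Set 39.44·exp(−k·t) = 10 → t = ln(39.44/10)/k = 62500 s = 17.36 h.
Distance = v·t = 0.92·62500 = 57500 m = 57.50 km.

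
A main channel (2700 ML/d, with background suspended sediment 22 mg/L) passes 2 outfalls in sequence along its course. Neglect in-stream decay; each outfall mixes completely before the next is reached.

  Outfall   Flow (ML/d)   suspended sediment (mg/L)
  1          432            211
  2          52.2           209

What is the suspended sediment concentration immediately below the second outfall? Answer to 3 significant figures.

Below outfall 1: Q → 3132 ML/d, C = (2700·22.00 + 432.0·211.0)/3132 = 48.07 mg/L.
Below outfall 2: Q → 3184 ML/d, C = (3132·48.07 + 52.20·209.0)/3184 = 50.71 mg/L.

50.7 mg/L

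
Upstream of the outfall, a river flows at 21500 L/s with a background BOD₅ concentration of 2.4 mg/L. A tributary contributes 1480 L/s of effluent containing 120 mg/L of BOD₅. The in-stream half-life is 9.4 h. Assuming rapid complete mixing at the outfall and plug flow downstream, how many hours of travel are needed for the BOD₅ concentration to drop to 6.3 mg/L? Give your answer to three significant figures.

6.23 h

Flow-weighted average: C = (21500·2.400 + 1480·120.0) / 22980 = 229200/22980 = 9.974 mg/L.
Half-life 9.4 h → k = ln 2 / 9.4 = 0.07374 h⁻¹ = 1.770 d⁻¹.
9.974·exp(−k·t) = 6.3 → t = ln(9.974/6.3)/k = 22430 s = 6.230 h.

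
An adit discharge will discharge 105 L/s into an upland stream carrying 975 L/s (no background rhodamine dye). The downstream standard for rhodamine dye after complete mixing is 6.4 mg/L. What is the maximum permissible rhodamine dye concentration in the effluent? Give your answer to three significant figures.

At the limit, (Qr·Cr + Qe·Cₑ)/(Qr + Qe) = 6.4:
Cₑ = (1080·6.4 − 975.0·0) / 105.0 = 65.83 mg/L.

65.8 mg/L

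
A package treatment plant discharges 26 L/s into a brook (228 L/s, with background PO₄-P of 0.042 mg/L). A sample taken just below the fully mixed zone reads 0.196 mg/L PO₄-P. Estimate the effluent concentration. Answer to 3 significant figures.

1.55 mg/L

Mass balance: 228.0·0.04200 + 26.00·Cₑ = 254.0·0.1960
→ Cₑ = (254.0·0.1960 − 228.0·0.04200) / 26.00 = 1.546 mg/L.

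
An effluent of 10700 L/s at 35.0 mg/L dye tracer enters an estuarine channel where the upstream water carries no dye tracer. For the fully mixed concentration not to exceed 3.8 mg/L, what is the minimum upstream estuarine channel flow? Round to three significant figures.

87900 L/s

Set C_mix = 3.8: (Q·0 + 10700·35.00) / (Q + 10700) = 3.8
→ Q = 10700·(35.00 − 3.8)/(3.8 − 0) = 87850 L/s.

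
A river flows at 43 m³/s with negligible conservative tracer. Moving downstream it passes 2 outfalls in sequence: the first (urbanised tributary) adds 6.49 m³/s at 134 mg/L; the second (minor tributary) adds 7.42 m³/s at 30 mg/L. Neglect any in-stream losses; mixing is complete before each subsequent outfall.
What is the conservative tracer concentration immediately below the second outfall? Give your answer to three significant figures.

Outfall 1: combined Q = 49.49 m³/s; C = (43.00·0 + 6.490·134.0)/49.49 = 17.57 mg/L.
Outfall 2: combined Q = 56.91 m³/s; C = (49.49·17.57 + 7.420·30.00)/56.91 = 19.19 mg/L.

19.2 mg/L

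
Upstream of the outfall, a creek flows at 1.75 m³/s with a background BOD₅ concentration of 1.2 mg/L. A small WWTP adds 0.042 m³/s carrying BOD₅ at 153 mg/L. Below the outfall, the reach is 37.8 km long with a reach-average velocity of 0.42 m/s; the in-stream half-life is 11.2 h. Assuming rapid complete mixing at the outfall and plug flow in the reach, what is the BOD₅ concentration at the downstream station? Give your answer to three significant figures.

Flow-weighted average: C = (1.750·1.200 + 0.04200·153.0) / 1.792 = 8.526/1.792 = 4.758 mg/L.
Travel time t = 37.8·1000 / 0.42 = 90000 s = 25.00 h.
Half-life 11.2 h → k = ln 2 / 11.2 = 0.06189 h⁻¹ = 1.485 d⁻¹.
After decay, C = 4.758 × e^(−kt) = 4.758 × 0.2128 = 1.013 mg/L.

1.01 mg/L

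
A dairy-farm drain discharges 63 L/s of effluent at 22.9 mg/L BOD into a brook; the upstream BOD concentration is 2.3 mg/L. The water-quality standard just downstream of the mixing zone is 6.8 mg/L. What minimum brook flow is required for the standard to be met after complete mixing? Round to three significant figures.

Set C_mix = 6.8: (Q·2.300 + 63.00·22.90) / (Q + 63.00) = 6.8
→ Q = 63.00·(22.90 − 6.8)/(6.8 − 2.300) = 225.4 L/s.

225 L/s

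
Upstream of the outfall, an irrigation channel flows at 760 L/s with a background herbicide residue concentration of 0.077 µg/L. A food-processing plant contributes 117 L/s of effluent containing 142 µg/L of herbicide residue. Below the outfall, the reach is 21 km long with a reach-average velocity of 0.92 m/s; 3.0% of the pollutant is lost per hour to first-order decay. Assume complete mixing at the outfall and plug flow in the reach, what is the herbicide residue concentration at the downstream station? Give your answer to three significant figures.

15.7 µg/L

After mixing, C = (760.0·0.07700 + 117.0·142.0) / 877.0 = 16670/877.0 = 19.01 µg/L.
Travel time t = 21·1000 / 0.92 = 22830 s = 6.341 h.
3.0%/h lost → k = −ln(1 − 0.03) = 0.03046 h⁻¹.
First-order decay: C = 19.01·exp(−k·t) = 19.01·0.8244 = 15.67 µg/L.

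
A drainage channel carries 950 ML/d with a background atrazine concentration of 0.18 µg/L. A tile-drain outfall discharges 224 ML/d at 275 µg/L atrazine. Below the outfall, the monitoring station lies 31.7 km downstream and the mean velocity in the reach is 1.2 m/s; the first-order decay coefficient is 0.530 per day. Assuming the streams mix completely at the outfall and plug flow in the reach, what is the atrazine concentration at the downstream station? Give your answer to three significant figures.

Mass balance: C = (950.0·0.1800 + 224.0·275.0) / 1174 = 61770/1174 = 52.62 µg/L.
Travel time t = 31.7·1000 / 1.2 = 26420 s = 7.338 h.
Applying C = C₀e^(−kt): 52.62 × 0.8504 = 44.74 µg/L.

44.7 µg/L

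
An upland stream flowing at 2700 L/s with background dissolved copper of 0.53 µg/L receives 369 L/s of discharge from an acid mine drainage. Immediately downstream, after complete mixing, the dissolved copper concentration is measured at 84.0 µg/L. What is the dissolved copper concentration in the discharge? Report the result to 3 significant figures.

Mass balance: 2700·0.5300 + 369.0·Cₑ = 3069·84.00
→ Cₑ = (3069·84.00 − 2700·0.5300) / 369.0 = 694.8 µg/L.

695 µg/L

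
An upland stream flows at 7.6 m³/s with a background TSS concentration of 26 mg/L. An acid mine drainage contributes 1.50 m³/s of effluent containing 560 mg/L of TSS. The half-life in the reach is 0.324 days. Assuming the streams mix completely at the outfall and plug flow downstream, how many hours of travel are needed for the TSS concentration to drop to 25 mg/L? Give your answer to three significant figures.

17.0 h

After mixing, C = (7.600·26.00 + 1.500·560.0) / 9.100 = 1038/9.100 = 114.0 mg/L.
Half-life 0.324 d → k = ln 2 / 0.324 = 2.139 d⁻¹.
114.0·exp(−k·t) = 25 → t = ln(114.0/25)/k = 61290 s = 17.02 h.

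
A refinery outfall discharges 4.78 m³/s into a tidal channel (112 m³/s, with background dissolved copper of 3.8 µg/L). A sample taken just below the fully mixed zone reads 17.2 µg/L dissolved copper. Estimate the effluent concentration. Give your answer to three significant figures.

331 µg/L

Mass balance: 112.0·3.800 + 4.780·Cₑ = 116.8·17.20
→ Cₑ = (116.8·17.20 − 112.0·3.800) / 4.780 = 331.2 µg/L.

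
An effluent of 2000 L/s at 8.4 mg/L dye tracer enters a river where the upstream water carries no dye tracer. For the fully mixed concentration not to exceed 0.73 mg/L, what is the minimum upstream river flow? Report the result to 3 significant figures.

Set C_mix = 0.73: (Q·0 + 2000·8.400) / (Q + 2000) = 0.73
→ Q = 2000·(8.400 − 0.73)/(0.73 − 0) = 21010 L/s.

21000 L/s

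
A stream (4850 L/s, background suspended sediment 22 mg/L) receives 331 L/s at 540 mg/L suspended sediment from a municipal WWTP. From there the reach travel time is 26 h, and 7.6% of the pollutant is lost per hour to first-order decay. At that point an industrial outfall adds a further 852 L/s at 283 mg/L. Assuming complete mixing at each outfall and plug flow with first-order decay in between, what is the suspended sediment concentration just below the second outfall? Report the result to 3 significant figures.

Mass balance: C = (4850·22.00 + 331.0·540.0) / 5181 = 285400/5181 = 55.09 mg/L; combined flow 5181 L/s.
7.6%/h lost → k = −ln(1 − 0.076) = 0.07904 h⁻¹.
Applying C = C₀e^(−kt): 55.09 × 0.1281 = 7.056 mg/L.
Second outfall: C = (5181·7.056 + 852.0·283.0)/6033 = 46.03 mg/L.

46.0 mg/L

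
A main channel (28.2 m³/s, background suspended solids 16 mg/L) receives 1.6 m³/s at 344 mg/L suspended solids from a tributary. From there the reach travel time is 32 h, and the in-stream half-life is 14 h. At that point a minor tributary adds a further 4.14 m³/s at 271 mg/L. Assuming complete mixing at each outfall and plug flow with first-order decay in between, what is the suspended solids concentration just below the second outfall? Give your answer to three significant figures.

39.1 mg/L

Conservation of mass: C = (28.20·16.00 + 1.600·344.0) / 29.80 = 1002/29.80 = 33.61 mg/L; combined flow 29.80 m³/s.
Half-life 14 h → k = ln 2 / 14 = 0.04951 h⁻¹ = 1.188 d⁻¹.
First-order decay: C = 33.61·exp(−k·t) = 33.61·0.2051 = 6.893 mg/L.
Second outfall: C = (29.80·6.893 + 4.140·271.0)/33.94 = 39.11 mg/L.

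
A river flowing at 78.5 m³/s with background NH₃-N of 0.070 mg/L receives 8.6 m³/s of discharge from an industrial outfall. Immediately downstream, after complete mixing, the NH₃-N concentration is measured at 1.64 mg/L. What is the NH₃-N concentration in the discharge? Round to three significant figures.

Mass balance: 78.50·0.07000 + 8.600·Cₑ = 87.10·1.640
→ Cₑ = (87.10·1.640 − 78.50·0.07000) / 8.600 = 15.97 mg/L.

16.0 mg/L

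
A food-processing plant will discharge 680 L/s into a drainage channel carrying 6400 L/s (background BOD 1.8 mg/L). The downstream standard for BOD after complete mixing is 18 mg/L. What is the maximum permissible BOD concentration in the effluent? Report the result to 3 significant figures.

170 mg/L

At the limit, (Qr·Cr + Qe·Cₑ)/(Qr + Qe) = 18:
Cₑ = (7080·18 − 6400·1.800) / 680.0 = 170.5 mg/L.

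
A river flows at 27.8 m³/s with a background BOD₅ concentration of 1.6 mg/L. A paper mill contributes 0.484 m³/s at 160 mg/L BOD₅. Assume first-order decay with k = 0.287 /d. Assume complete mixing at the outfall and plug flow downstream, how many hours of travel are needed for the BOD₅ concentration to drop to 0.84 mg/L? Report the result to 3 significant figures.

Flow-weighted average: C = (27.80·1.600 + 0.4840·160.0) / 28.28 = 121.9/28.28 = 4.311 mg/L.
4.311·exp(−k·t) = 0.84 → t = ln(4.311/0.84)/k = 492300 s = 136.8 h.

137 h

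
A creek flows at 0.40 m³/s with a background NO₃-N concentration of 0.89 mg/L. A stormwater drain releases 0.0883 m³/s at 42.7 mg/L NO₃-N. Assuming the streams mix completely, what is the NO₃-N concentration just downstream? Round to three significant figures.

Conservation of mass: C = (0.4000·0.8900 + 0.08830·42.70) / 0.4883 = 4.126/0.4883 = 8.451 mg/L.

8.45 mg/L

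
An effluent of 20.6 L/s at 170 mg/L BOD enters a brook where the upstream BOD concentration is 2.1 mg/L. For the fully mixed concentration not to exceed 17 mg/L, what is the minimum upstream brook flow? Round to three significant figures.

212 L/s

Set C_mix = 17: (Q·2.100 + 20.60·170.0) / (Q + 20.60) = 17
→ Q = 20.60·(170.0 − 17)/(17 − 2.100) = 211.5 L/s.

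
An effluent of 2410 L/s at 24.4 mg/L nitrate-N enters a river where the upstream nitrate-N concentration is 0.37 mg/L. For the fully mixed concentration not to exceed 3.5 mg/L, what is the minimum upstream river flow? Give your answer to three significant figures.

16100 L/s

Set C_mix = 3.5: (Q·0.3700 + 2410·24.40) / (Q + 2410) = 3.5
→ Q = 2410·(24.40 − 3.5)/(3.5 − 0.3700) = 16090 L/s.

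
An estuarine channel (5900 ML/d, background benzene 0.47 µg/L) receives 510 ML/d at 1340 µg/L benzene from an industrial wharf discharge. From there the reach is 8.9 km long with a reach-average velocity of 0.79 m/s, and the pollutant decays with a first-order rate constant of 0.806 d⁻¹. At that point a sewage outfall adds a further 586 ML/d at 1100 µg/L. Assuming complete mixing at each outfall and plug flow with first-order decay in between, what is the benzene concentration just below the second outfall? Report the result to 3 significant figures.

180 µg/L

After mixing, C = (5900·0.4700 + 510.0·1340) / 6410 = 686200/6410 = 107.0 µg/L; combined flow 6410 ML/d.
Travel time t = 8.9·1000 / 0.79 = 11270 s = 3.129 h.
First-order decay: C = 107.0·exp(−k·t) = 107.0·0.9002 = 96.37 µg/L.
At the second outfall, C = (6410·96.37 + 586.0·1100) / (6410 + 586.0) = 180.4 µg/L.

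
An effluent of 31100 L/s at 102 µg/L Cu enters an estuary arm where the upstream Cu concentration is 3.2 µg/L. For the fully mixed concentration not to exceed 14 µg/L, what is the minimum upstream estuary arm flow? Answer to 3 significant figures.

253000 L/s

Set C_mix = 14: (Q·3.200 + 31100·102.0) / (Q + 31100) = 14
→ Q = 31100·(102.0 − 14)/(14 − 3.200) = 253400 L/s.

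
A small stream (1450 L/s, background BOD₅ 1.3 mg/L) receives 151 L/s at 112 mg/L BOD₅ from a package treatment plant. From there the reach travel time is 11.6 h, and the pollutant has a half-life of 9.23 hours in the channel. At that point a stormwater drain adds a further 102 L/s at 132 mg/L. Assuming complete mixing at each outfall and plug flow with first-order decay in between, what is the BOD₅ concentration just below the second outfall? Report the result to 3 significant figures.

12.5 mg/L

Conservation of mass: C = (1450·1.300 + 151.0·112.0) / 1601 = 18800/1601 = 11.74 mg/L; combined flow 1601 L/s.
Half-life 9.23 h → k = ln 2 / 9.23 = 0.07510 h⁻¹ = 1.802 d⁻¹.
After decay, C = 11.74 × e^(−kt) = 11.74 × 0.4185 = 4.913 mg/L.
At the second outfall, C = (1601·4.913 + 102.0·132.0) / (1601 + 102.0) = 12.53 mg/L.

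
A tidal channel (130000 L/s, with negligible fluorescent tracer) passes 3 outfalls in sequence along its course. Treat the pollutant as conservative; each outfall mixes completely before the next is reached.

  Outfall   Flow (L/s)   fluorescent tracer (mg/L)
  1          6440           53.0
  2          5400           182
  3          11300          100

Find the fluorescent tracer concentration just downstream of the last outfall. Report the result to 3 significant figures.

Below outfall 1: Q → 136400 L/s, C = (130000·0 + 6440·53.00)/136400 = 2.502 mg/L.
Below outfall 2: Q → 141800 L/s, C = (136400·2.502 + 5400·182.0)/141800 = 9.335 mg/L.
Below outfall 3: Q → 153100 L/s, C = (141800·9.335 + 11300·100.0)/153100 = 16.03 mg/L.

16.0 mg/L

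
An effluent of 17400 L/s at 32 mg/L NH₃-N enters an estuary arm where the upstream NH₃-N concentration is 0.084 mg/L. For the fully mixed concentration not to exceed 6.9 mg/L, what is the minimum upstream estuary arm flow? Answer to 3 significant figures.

Set C_mix = 6.9: (Q·0.08400 + 17400·32.00) / (Q + 17400) = 6.9
→ Q = 17400·(32.00 − 6.9)/(6.9 − 0.08400) = 64080 L/s.

64100 L/s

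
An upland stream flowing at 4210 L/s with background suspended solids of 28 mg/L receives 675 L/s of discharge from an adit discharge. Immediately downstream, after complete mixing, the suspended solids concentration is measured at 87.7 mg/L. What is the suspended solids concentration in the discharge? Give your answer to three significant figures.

460 mg/L

Mass balance: 4210·28.00 + 675.0·Cₑ = 4885·87.70
→ Cₑ = (4885·87.70 − 4210·28.00) / 675.0 = 460.1 mg/L.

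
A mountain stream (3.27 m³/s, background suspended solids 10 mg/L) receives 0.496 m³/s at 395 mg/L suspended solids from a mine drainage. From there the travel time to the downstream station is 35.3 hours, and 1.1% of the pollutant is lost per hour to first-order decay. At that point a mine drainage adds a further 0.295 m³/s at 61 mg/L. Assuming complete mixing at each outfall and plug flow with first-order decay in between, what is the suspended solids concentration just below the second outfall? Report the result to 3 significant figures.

Mixed concentration C = ΣQC/ΣQ = (3.270·10.00 + 0.4960·395.0) / 3.766 = 228.6/3.766 = 60.71 mg/L; combined flow 3.766 m³/s.
1.1%/h lost → k = −ln(1 − 0.011) = 0.01106 h⁻¹.
Decay over the reach: 60.71·exp(−kt) = 60.71·0.6768 = 41.08 mg/L.
At the second outfall, C = (3.766·41.08 + 0.2950·61.00) / (3.766 + 0.2950) = 42.53 mg/L.

42.5 mg/L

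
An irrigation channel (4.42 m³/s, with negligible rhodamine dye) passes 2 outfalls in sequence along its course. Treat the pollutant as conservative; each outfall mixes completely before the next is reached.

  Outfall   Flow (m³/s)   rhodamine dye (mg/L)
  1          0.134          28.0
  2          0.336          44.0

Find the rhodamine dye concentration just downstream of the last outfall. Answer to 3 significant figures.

Outfall 1: combined Q = 4.554 m³/s; C = (4.420·0 + 0.1340·28.00)/4.554 = 0.8239 mg/L.
Outfall 2: combined Q = 4.890 m³/s; C = (4.554·0.8239 + 0.3360·44.00)/4.890 = 3.791 mg/L.

3.79 mg/L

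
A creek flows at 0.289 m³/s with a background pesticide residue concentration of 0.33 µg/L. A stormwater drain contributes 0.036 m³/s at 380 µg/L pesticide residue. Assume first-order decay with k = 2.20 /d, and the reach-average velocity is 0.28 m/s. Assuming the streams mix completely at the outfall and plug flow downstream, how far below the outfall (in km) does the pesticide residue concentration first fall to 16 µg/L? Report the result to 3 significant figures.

After mixing, C = (0.2890·0.3300 + 0.03600·380.0) / 0.3250 = 13.78/0.3250 = 42.39 µg/L.
Set 42.39·exp(−k·t) = 16 → t = ln(42.39/16)/k = 38260 s = 10.63 h.
Distance = v·t = 0.28·38260 = 10710 m = 10.71 km.

10.7 km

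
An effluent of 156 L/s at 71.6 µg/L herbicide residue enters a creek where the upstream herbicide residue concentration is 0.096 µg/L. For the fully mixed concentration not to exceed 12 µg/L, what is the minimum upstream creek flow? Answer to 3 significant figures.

781 L/s

Set C_mix = 12: (Q·0.09600 + 156.0·71.60) / (Q + 156.0) = 12
→ Q = 156.0·(71.60 − 12)/(12 − 0.09600) = 781.0 L/s.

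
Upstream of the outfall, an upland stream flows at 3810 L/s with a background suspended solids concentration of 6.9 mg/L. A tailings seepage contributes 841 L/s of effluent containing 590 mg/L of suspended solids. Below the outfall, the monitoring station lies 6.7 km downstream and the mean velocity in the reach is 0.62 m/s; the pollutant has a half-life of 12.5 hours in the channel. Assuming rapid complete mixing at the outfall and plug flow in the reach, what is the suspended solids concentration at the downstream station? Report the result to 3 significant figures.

95.1 mg/L

Mixed concentration C = ΣQC/ΣQ = (3810·6.900 + 841.0·590.0) / 4651 = 522500/4651 = 112.3 mg/L.
Travel time t = 6.7·1000 / 0.62 = 10810 s = 3.002 h.
Half-life 12.5 h → k = ln 2 / 12.5 = 0.05545 h⁻¹ = 1.331 d⁻¹.
Applying C = C₀e^(−kt): 112.3 × 0.8467 = 95.11 mg/L.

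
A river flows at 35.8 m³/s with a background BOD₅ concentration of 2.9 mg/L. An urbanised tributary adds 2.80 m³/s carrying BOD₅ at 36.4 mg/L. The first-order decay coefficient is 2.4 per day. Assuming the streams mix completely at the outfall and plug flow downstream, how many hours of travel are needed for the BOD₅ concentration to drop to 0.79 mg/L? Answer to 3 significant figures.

19.1 h

Mass balance: C = (35.80·2.900 + 2.800·36.40) / 38.60 = 205.7/38.60 = 5.330 mg/L.
5.330·exp(−k·t) = 0.79 → t = ln(5.330/0.79)/k = 68730 s = 19.09 h.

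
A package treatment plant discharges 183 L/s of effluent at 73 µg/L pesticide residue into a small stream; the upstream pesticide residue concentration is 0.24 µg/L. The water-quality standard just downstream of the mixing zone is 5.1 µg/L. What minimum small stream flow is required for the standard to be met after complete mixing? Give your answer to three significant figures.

2560 L/s

Set C_mix = 5.1: (Q·0.2400 + 183.0·73.00) / (Q + 183.0) = 5.1
→ Q = 183.0·(73.00 − 5.1)/(5.1 − 0.2400) = 2557 L/s.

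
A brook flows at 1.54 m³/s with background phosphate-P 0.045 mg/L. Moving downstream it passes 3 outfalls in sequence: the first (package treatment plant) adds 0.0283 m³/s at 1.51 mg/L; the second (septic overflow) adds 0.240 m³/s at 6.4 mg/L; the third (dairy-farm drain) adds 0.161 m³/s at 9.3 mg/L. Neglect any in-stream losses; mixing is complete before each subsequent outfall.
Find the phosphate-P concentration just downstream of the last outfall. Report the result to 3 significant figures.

Below outfall 1: Q → 1.568 m³/s, C = (1.540·0.04500 + 0.02830·1.510)/1.568 = 0.07144 mg/L.
Below outfall 2: Q → 1.808 m³/s, C = (1.568·0.07144 + 0.2400·6.400)/1.808 = 0.9114 mg/L.
Below outfall 3: Q → 1.969 m³/s, C = (1.808·0.9114 + 0.1610·9.300)/1.969 = 1.597 mg/L.

1.60 mg/L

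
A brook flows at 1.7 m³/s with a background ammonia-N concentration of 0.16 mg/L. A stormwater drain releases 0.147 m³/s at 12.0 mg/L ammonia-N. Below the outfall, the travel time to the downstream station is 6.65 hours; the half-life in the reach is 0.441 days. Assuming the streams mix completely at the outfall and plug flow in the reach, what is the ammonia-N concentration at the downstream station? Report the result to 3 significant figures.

0.713 mg/L

Flow-weighted average: C = (1.700·0.1600 + 0.1470·12.00) / 1.847 = 2.036/1.847 = 1.102 mg/L.
Half-life 0.441 d → k = ln 2 / 0.441 = 1.572 d⁻¹.
Applying C = C₀e^(−kt): 1.102 × 0.6469 = 0.7131 mg/L.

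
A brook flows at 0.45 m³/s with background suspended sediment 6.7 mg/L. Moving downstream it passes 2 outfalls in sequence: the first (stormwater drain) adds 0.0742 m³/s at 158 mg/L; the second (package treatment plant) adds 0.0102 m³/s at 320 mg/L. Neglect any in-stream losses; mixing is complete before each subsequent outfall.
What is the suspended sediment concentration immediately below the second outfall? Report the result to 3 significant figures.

33.7 mg/L

After outfall 1: Q = 0.4500 + 0.07420 = 0.5242 m³/s; C = (0.4500·6.700 + 0.07420·158.0)/0.5242 = 28.12 mg/L.
After outfall 2: Q = 0.5242 + 0.01020 = 0.5344 m³/s; C = (0.5242·28.12 + 0.01020·320.0)/0.5344 = 33.69 mg/L.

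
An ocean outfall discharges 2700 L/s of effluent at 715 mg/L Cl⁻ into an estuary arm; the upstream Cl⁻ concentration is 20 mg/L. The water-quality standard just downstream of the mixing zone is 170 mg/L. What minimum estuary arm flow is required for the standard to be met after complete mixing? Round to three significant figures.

Set C_mix = 170: (Q·20.00 + 2700·715.0) / (Q + 2700) = 170
→ Q = 2700·(715.0 − 170)/(170 − 20.00) = 9810 L/s.

9810 L/s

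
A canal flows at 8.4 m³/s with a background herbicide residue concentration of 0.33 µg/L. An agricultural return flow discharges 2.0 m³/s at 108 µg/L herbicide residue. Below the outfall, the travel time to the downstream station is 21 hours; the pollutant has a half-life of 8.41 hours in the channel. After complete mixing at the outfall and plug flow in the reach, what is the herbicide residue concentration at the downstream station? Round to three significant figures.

Conservation of mass: C = (8.400·0.3300 + 2.000·108.0) / 10.40 = 218.8/10.40 = 21.04 µg/L.
Half-life 8.41 h → k = ln 2 / 8.41 = 0.08242 h⁻¹ = 1.978 d⁻¹.
First-order decay: C = 21.04·exp(−k·t) = 21.04·0.1771 = 3.726 µg/L.

3.73 µg/L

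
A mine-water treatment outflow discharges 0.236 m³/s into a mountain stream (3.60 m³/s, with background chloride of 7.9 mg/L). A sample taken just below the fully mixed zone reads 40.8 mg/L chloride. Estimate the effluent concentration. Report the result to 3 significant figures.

543 mg/L

Mass balance: 3.600·7.900 + 0.2360·Cₑ = 3.836·40.80
→ Cₑ = (3.836·40.80 − 3.600·7.900) / 0.2360 = 542.7 mg/L.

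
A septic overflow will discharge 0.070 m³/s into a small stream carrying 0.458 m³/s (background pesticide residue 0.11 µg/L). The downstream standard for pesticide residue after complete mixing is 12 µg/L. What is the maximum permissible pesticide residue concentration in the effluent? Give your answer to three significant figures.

89.8 µg/L

At the limit, (Qr·Cr + Qe·Cₑ)/(Qr + Qe) = 12:
Cₑ = (0.5280·12 − 0.4580·0.1100) / 0.07000 = 89.79 µg/L.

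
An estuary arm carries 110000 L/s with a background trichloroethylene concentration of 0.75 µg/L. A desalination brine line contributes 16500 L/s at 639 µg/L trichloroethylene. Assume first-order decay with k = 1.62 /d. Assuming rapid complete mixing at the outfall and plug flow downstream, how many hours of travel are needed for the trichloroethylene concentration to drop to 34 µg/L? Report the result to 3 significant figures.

Flow-weighted average: C = (110000·0.7500 + 16500·639.0) / 126500 = 10630000/126500 = 84.00 µg/L.
84.00·exp(−k·t) = 34 → t = ln(84.00/34)/k = 48240 s = 13.40 h.

13.4 h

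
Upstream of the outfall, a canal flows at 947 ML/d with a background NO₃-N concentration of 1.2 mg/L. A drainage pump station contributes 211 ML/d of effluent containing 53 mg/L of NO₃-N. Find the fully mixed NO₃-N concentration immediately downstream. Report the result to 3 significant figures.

Flow-weighted average: C = (947.0·1.200 + 211.0·53.00) / 1158 = 12320/1158 = 10.64 mg/L.

10.6 mg/L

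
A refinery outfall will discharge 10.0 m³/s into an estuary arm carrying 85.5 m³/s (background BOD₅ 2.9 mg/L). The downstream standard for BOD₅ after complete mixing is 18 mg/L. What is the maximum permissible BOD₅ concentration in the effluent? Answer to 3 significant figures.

147 mg/L

At the limit, (Qr·Cr + Qe·Cₑ)/(Qr + Qe) = 18:
Cₑ = (95.50·18 − 85.50·2.900) / 10.00 = 147.1 mg/L.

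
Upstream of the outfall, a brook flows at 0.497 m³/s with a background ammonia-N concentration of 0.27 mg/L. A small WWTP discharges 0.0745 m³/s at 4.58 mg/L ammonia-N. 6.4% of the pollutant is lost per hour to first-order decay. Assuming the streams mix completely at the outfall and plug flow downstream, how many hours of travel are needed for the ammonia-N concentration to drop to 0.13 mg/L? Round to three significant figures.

28.1 h

Mixed concentration C = ΣQC/ΣQ = (0.4970·0.2700 + 0.07450·4.580) / 0.5715 = 0.4754/0.5715 = 0.8318 mg/L.
6.4%/h lost → k = −ln(1 − 0.064) = 0.06614 h⁻¹.
0.8318·exp(−k·t) = 0.13 → t = ln(0.8318/0.13)/k = 101000 s = 28.06 h.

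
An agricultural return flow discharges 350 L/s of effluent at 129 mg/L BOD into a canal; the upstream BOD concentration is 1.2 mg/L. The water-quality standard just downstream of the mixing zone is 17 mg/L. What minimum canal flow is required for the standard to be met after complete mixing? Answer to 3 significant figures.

2480 L/s

Set C_mix = 17: (Q·1.200 + 350.0·129.0) / (Q + 350.0) = 17
→ Q = 350.0·(129.0 − 17)/(17 − 1.200) = 2481 L/s.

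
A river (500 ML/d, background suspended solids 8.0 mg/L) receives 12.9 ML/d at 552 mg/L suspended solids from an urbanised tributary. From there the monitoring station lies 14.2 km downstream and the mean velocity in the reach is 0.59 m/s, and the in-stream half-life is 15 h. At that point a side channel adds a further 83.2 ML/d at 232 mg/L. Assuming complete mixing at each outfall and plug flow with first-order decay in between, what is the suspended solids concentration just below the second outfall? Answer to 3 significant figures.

46.1 mg/L

After mixing, C = (500.0·8.000 + 12.90·552.0) / 512.9 = 11120/512.9 = 21.68 mg/L; combined flow 512.9 ML/d.
Travel time t = 14.2·1000 / 0.59 = 24070 s = 6.685 h.
Half-life 15 h → k = ln 2 / 15 = 0.04621 h⁻¹ = 1.109 d⁻¹.
Applying C = C₀e^(−kt): 21.68 × 0.7342 = 15.92 mg/L.
At the second outfall, C = (512.9·15.92 + 83.20·232.0) / (512.9 + 83.20) = 46.08 mg/L.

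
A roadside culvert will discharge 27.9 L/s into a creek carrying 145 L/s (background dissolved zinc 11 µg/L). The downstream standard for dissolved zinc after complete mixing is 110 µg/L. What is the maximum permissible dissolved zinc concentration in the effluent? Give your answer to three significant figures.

625 µg/L

At the limit, (Qr·Cr + Qe·Cₑ)/(Qr + Qe) = 110:
Cₑ = (172.9·110 − 145.0·11.00) / 27.90 = 624.5 µg/L.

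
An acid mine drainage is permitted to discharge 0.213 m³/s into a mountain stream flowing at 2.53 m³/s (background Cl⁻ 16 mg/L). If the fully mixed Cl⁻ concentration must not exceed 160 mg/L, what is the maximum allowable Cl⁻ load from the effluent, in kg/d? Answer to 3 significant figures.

Mass balance at the limit: 2.530·16.00 + 0.2130·Cₑ = 2.743·160 → Cₑ = 1870 mg/L.
Load = 0.2130 m³/s × 1870 g/m³ × 86 400 s/d = 34420 kg/d.

34400 kg/d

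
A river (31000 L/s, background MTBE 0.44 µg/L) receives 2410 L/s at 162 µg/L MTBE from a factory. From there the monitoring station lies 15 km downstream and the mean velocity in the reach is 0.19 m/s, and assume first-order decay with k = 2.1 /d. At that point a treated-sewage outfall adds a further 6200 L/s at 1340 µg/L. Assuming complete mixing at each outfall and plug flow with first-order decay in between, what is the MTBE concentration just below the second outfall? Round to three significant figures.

211 µg/L

Flow-weighted average: C = (31000·0.4400 + 2410·162.0) / 33410 = 404100/33410 = 12.09 µg/L; combined flow 33410 L/s.
Travel time t = 15·1000 / 0.19 = 78950 s = 21.93 h.
First-order decay: C = 12.09·exp(−k·t) = 12.09·0.1468 = 1.775 µg/L.
At the second outfall, C = (33410·1.775 + 6200·1340) / (33410 + 6200) = 211.2 µg/L.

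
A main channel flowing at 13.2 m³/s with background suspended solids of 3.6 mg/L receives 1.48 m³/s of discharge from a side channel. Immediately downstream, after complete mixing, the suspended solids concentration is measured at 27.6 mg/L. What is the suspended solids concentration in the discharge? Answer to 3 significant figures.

Mass balance: 13.20·3.600 + 1.480·Cₑ = 14.68·27.60
→ Cₑ = (14.68·27.60 − 13.20·3.600) / 1.480 = 241.7 mg/L.

242 mg/L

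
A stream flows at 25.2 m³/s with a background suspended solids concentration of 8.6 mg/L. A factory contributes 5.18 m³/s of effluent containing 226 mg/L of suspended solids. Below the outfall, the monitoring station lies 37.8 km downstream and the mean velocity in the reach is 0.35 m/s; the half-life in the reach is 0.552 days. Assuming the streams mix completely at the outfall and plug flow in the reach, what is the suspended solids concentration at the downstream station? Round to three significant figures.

Mass balance: C = (25.20·8.600 + 5.180·226.0) / 30.38 = 1387/30.38 = 45.67 mg/L.
Travel time t = 37.8·1000 / 0.35 = 108000 s = 30.00 h.
Half-life 0.552 d → k = ln 2 / 0.552 = 1.256 d⁻¹.
Decay over the reach: 45.67·exp(−kt) = 45.67·0.2081 = 9.505 mg/L.

9.50 mg/L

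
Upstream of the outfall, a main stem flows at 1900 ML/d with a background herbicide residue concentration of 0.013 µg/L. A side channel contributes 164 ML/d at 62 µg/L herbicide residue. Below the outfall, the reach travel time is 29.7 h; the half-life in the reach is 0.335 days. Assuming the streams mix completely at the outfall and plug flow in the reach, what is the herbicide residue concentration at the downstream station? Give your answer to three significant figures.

0.382 µg/L

Flow-weighted average: C = (1900·0.01300 + 164.0·62.00) / 2064 = 10190/2064 = 4.938 µg/L.
Half-life 0.335 d → k = ln 2 / 0.335 = 2.069 d⁻¹.
First-order decay: C = 4.938·exp(−k·t) = 4.938·0.07727 = 0.3816 µg/L.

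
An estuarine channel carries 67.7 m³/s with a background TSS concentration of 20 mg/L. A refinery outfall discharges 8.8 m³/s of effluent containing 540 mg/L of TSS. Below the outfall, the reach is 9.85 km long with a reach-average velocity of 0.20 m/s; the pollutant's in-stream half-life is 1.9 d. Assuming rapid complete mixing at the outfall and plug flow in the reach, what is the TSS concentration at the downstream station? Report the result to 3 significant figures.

After mixing, C = (67.70·20.00 + 8.800·540.0) / 76.50 = 6106/76.50 = 79.82 mg/L.
Travel time t = 9.85·1000 / 0.20 = 49250 s = 13.68 h.
Half-life 1.9 d → k = ln 2 / 1.9 = 0.3648 d⁻¹.
Applying C = C₀e^(−kt): 79.82 × 0.8122 = 64.83 mg/L.

64.8 mg/L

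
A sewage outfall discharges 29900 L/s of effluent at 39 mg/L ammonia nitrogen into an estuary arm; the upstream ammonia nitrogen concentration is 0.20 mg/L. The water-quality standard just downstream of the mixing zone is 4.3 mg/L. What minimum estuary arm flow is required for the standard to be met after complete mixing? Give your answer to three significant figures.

253000 L/s

Set C_mix = 4.3: (Q·0.2000 + 29900·39.00) / (Q + 29900) = 4.3
→ Q = 29900·(39.00 − 4.3)/(4.3 − 0.2000) = 253100 L/s.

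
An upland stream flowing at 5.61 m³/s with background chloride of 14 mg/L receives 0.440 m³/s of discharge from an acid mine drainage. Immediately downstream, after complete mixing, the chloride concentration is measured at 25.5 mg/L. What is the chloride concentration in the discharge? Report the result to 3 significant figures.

Mass balance: 5.610·14.00 + 0.4400·Cₑ = 6.050·25.50
→ Cₑ = (6.050·25.50 − 5.610·14.00) / 0.4400 = 172.1 mg/L.

172 mg/L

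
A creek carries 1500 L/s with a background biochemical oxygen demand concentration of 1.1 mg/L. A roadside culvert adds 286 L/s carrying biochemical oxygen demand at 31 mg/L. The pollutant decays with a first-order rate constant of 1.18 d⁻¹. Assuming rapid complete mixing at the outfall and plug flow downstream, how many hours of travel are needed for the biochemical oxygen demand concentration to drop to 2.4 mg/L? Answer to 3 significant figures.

18.3 h

Mass balance: C = (1500·1.100 + 286.0·31.00) / 1786 = 10520/1786 = 5.888 mg/L.
5.888·exp(−k·t) = 2.4 → t = ln(5.888/2.4)/k = 65710 s = 18.25 h.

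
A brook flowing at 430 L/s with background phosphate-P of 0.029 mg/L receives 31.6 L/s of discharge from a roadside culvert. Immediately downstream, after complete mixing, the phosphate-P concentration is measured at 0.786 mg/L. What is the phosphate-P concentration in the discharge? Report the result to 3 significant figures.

11.1 mg/L

Mass balance: 430.0·0.02900 + 31.60·Cₑ = 461.6·0.7860
→ Cₑ = (461.6·0.7860 − 430.0·0.02900) / 31.60 = 11.09 mg/L.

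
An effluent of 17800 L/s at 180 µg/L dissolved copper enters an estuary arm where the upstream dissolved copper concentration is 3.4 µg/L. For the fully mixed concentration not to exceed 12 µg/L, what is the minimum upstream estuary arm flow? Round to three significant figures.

348000 L/s

Set C_mix = 12: (Q·3.400 + 17800·180.0) / (Q + 17800) = 12
→ Q = 17800·(180.0 − 12)/(12 − 3.400) = 347700 L/s.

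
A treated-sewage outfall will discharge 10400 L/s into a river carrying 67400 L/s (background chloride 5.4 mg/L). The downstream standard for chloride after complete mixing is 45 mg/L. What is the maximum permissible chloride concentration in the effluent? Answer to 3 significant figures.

302 mg/L

At the limit, (Qr·Cr + Qe·Cₑ)/(Qr + Qe) = 45:
Cₑ = (77800·45 − 67400·5.400) / 10400 = 301.6 mg/L.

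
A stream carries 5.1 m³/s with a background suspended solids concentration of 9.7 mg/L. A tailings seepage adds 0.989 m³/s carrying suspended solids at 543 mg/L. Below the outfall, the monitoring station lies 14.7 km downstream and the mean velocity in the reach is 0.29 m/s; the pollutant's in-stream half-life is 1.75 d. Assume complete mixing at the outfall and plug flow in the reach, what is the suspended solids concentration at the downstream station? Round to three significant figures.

76.3 mg/L

Conservation of mass: C = (5.100·9.700 + 0.9890·543.0) / 6.089 = 586.5/6.089 = 96.32 mg/L.
Travel time t = 14.7·1000 / 0.29 = 50690 s = 14.08 h.
Half-life 1.75 d → k = ln 2 / 1.75 = 0.3961 d⁻¹.
Applying C = C₀e^(−kt): 96.32 × 0.7926 = 76.35 mg/L.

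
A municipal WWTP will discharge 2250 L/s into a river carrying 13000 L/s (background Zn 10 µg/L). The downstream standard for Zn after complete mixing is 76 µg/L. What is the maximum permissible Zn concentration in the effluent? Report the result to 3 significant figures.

At the limit, (Qr·Cr + Qe·Cₑ)/(Qr + Qe) = 76:
Cₑ = (15250·76 − 13000·10.00) / 2250 = 457.3 µg/L.

457 µg/L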